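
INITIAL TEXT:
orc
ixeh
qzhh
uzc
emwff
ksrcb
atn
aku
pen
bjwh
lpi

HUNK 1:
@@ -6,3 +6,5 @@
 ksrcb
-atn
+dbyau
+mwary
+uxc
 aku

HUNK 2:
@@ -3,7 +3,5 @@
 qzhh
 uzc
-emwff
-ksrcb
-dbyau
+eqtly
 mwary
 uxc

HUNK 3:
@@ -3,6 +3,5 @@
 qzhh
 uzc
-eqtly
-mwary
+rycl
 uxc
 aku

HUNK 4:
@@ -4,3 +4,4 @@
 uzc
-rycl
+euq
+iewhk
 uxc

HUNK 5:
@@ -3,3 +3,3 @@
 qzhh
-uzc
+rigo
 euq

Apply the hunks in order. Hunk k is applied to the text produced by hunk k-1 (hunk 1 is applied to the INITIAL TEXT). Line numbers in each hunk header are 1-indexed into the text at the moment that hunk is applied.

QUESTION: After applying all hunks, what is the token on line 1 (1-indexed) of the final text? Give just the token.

Answer: orc

Derivation:
Hunk 1: at line 6 remove [atn] add [dbyau,mwary,uxc] -> 13 lines: orc ixeh qzhh uzc emwff ksrcb dbyau mwary uxc aku pen bjwh lpi
Hunk 2: at line 3 remove [emwff,ksrcb,dbyau] add [eqtly] -> 11 lines: orc ixeh qzhh uzc eqtly mwary uxc aku pen bjwh lpi
Hunk 3: at line 3 remove [eqtly,mwary] add [rycl] -> 10 lines: orc ixeh qzhh uzc rycl uxc aku pen bjwh lpi
Hunk 4: at line 4 remove [rycl] add [euq,iewhk] -> 11 lines: orc ixeh qzhh uzc euq iewhk uxc aku pen bjwh lpi
Hunk 5: at line 3 remove [uzc] add [rigo] -> 11 lines: orc ixeh qzhh rigo euq iewhk uxc aku pen bjwh lpi
Final line 1: orc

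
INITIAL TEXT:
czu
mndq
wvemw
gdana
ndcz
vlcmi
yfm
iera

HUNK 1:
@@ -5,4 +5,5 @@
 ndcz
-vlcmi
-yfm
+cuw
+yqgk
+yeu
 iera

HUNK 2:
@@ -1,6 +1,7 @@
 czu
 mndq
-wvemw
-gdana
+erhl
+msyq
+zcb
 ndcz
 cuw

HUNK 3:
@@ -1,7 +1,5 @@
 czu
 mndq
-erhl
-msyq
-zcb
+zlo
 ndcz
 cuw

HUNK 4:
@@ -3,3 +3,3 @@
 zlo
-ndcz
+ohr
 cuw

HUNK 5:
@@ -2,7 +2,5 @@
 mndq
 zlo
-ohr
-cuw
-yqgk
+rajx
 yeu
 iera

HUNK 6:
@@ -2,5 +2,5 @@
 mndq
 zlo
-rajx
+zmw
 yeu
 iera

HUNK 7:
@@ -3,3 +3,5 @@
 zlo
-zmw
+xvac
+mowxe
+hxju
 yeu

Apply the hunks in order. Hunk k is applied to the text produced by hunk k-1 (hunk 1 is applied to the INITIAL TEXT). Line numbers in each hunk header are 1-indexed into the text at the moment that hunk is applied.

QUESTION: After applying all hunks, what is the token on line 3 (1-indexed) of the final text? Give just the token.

Answer: zlo

Derivation:
Hunk 1: at line 5 remove [vlcmi,yfm] add [cuw,yqgk,yeu] -> 9 lines: czu mndq wvemw gdana ndcz cuw yqgk yeu iera
Hunk 2: at line 1 remove [wvemw,gdana] add [erhl,msyq,zcb] -> 10 lines: czu mndq erhl msyq zcb ndcz cuw yqgk yeu iera
Hunk 3: at line 1 remove [erhl,msyq,zcb] add [zlo] -> 8 lines: czu mndq zlo ndcz cuw yqgk yeu iera
Hunk 4: at line 3 remove [ndcz] add [ohr] -> 8 lines: czu mndq zlo ohr cuw yqgk yeu iera
Hunk 5: at line 2 remove [ohr,cuw,yqgk] add [rajx] -> 6 lines: czu mndq zlo rajx yeu iera
Hunk 6: at line 2 remove [rajx] add [zmw] -> 6 lines: czu mndq zlo zmw yeu iera
Hunk 7: at line 3 remove [zmw] add [xvac,mowxe,hxju] -> 8 lines: czu mndq zlo xvac mowxe hxju yeu iera
Final line 3: zlo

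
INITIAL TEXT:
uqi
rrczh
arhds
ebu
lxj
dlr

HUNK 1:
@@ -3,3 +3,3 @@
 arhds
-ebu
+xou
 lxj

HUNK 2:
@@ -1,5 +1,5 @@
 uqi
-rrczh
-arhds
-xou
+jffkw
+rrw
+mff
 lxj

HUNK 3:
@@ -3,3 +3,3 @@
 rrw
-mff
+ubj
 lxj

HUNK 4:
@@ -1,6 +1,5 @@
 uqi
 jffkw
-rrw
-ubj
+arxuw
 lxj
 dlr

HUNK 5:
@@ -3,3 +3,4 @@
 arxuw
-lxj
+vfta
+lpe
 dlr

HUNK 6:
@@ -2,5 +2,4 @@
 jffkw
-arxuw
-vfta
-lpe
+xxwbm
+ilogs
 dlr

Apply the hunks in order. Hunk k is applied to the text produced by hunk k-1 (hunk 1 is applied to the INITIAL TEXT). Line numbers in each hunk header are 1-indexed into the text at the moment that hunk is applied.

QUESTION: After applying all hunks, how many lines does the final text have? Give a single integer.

Hunk 1: at line 3 remove [ebu] add [xou] -> 6 lines: uqi rrczh arhds xou lxj dlr
Hunk 2: at line 1 remove [rrczh,arhds,xou] add [jffkw,rrw,mff] -> 6 lines: uqi jffkw rrw mff lxj dlr
Hunk 3: at line 3 remove [mff] add [ubj] -> 6 lines: uqi jffkw rrw ubj lxj dlr
Hunk 4: at line 1 remove [rrw,ubj] add [arxuw] -> 5 lines: uqi jffkw arxuw lxj dlr
Hunk 5: at line 3 remove [lxj] add [vfta,lpe] -> 6 lines: uqi jffkw arxuw vfta lpe dlr
Hunk 6: at line 2 remove [arxuw,vfta,lpe] add [xxwbm,ilogs] -> 5 lines: uqi jffkw xxwbm ilogs dlr
Final line count: 5

Answer: 5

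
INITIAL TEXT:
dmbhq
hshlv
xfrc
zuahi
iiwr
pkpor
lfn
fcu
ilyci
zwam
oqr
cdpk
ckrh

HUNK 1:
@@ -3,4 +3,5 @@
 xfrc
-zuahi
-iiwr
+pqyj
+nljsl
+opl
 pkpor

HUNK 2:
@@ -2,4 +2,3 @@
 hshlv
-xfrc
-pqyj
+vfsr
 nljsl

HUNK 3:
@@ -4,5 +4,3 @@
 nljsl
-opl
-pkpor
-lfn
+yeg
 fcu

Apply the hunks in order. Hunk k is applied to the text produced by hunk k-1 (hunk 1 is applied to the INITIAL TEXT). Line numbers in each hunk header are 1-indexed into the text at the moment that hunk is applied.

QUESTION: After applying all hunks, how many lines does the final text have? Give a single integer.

Hunk 1: at line 3 remove [zuahi,iiwr] add [pqyj,nljsl,opl] -> 14 lines: dmbhq hshlv xfrc pqyj nljsl opl pkpor lfn fcu ilyci zwam oqr cdpk ckrh
Hunk 2: at line 2 remove [xfrc,pqyj] add [vfsr] -> 13 lines: dmbhq hshlv vfsr nljsl opl pkpor lfn fcu ilyci zwam oqr cdpk ckrh
Hunk 3: at line 4 remove [opl,pkpor,lfn] add [yeg] -> 11 lines: dmbhq hshlv vfsr nljsl yeg fcu ilyci zwam oqr cdpk ckrh
Final line count: 11

Answer: 11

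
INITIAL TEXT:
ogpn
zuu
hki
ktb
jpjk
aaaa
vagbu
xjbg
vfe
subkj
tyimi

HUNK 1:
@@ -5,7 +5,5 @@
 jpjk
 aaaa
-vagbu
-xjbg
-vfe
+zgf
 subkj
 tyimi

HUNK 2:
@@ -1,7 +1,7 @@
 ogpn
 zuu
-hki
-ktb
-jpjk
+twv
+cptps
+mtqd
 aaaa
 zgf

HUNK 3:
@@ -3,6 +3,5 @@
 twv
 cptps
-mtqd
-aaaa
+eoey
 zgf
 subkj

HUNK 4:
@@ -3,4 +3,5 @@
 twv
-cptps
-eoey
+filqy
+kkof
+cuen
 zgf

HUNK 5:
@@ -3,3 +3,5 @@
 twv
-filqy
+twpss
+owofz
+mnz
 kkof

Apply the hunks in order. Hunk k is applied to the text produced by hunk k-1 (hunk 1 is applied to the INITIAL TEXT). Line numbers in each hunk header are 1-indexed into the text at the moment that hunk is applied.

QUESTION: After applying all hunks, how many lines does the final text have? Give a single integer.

Answer: 11

Derivation:
Hunk 1: at line 5 remove [vagbu,xjbg,vfe] add [zgf] -> 9 lines: ogpn zuu hki ktb jpjk aaaa zgf subkj tyimi
Hunk 2: at line 1 remove [hki,ktb,jpjk] add [twv,cptps,mtqd] -> 9 lines: ogpn zuu twv cptps mtqd aaaa zgf subkj tyimi
Hunk 3: at line 3 remove [mtqd,aaaa] add [eoey] -> 8 lines: ogpn zuu twv cptps eoey zgf subkj tyimi
Hunk 4: at line 3 remove [cptps,eoey] add [filqy,kkof,cuen] -> 9 lines: ogpn zuu twv filqy kkof cuen zgf subkj tyimi
Hunk 5: at line 3 remove [filqy] add [twpss,owofz,mnz] -> 11 lines: ogpn zuu twv twpss owofz mnz kkof cuen zgf subkj tyimi
Final line count: 11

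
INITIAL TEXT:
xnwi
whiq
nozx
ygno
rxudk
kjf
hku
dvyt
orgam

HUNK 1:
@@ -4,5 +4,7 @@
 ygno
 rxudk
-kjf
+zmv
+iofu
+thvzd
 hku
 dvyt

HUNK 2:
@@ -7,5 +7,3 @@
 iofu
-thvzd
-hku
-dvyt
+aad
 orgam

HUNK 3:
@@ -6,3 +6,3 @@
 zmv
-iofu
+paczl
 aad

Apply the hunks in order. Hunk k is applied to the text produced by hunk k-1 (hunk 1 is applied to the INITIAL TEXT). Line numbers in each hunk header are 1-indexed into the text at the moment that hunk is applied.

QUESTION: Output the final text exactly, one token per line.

Hunk 1: at line 4 remove [kjf] add [zmv,iofu,thvzd] -> 11 lines: xnwi whiq nozx ygno rxudk zmv iofu thvzd hku dvyt orgam
Hunk 2: at line 7 remove [thvzd,hku,dvyt] add [aad] -> 9 lines: xnwi whiq nozx ygno rxudk zmv iofu aad orgam
Hunk 3: at line 6 remove [iofu] add [paczl] -> 9 lines: xnwi whiq nozx ygno rxudk zmv paczl aad orgam

Answer: xnwi
whiq
nozx
ygno
rxudk
zmv
paczl
aad
orgam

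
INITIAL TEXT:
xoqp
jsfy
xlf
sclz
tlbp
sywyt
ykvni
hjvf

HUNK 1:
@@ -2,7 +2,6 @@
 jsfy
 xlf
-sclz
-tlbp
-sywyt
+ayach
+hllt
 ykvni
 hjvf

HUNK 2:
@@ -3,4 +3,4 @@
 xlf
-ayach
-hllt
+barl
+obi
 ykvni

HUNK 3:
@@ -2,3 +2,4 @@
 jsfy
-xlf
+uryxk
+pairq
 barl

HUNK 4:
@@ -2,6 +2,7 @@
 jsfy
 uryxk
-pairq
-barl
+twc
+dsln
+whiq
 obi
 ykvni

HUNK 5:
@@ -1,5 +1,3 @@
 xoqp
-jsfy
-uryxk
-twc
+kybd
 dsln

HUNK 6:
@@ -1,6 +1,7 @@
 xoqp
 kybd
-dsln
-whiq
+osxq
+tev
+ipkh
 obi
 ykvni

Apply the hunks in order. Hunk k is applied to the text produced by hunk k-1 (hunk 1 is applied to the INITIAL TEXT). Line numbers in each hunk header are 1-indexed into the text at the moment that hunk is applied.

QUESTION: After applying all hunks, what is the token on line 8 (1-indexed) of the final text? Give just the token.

Answer: hjvf

Derivation:
Hunk 1: at line 2 remove [sclz,tlbp,sywyt] add [ayach,hllt] -> 7 lines: xoqp jsfy xlf ayach hllt ykvni hjvf
Hunk 2: at line 3 remove [ayach,hllt] add [barl,obi] -> 7 lines: xoqp jsfy xlf barl obi ykvni hjvf
Hunk 3: at line 2 remove [xlf] add [uryxk,pairq] -> 8 lines: xoqp jsfy uryxk pairq barl obi ykvni hjvf
Hunk 4: at line 2 remove [pairq,barl] add [twc,dsln,whiq] -> 9 lines: xoqp jsfy uryxk twc dsln whiq obi ykvni hjvf
Hunk 5: at line 1 remove [jsfy,uryxk,twc] add [kybd] -> 7 lines: xoqp kybd dsln whiq obi ykvni hjvf
Hunk 6: at line 1 remove [dsln,whiq] add [osxq,tev,ipkh] -> 8 lines: xoqp kybd osxq tev ipkh obi ykvni hjvf
Final line 8: hjvf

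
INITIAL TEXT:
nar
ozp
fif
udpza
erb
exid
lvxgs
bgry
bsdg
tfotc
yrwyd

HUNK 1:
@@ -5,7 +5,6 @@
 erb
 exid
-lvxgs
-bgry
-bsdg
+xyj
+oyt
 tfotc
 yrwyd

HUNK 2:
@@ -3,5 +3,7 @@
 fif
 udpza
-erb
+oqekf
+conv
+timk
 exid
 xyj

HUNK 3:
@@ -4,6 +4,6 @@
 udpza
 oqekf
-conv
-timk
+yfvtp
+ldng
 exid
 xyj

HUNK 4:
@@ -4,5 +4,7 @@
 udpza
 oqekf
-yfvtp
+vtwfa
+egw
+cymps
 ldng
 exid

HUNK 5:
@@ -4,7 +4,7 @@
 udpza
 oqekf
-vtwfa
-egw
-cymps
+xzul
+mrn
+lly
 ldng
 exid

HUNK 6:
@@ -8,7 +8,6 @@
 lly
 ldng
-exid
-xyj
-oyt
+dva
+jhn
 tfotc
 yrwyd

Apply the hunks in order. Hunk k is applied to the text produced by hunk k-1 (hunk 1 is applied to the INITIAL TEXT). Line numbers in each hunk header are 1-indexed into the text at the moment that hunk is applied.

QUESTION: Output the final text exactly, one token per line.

Answer: nar
ozp
fif
udpza
oqekf
xzul
mrn
lly
ldng
dva
jhn
tfotc
yrwyd

Derivation:
Hunk 1: at line 5 remove [lvxgs,bgry,bsdg] add [xyj,oyt] -> 10 lines: nar ozp fif udpza erb exid xyj oyt tfotc yrwyd
Hunk 2: at line 3 remove [erb] add [oqekf,conv,timk] -> 12 lines: nar ozp fif udpza oqekf conv timk exid xyj oyt tfotc yrwyd
Hunk 3: at line 4 remove [conv,timk] add [yfvtp,ldng] -> 12 lines: nar ozp fif udpza oqekf yfvtp ldng exid xyj oyt tfotc yrwyd
Hunk 4: at line 4 remove [yfvtp] add [vtwfa,egw,cymps] -> 14 lines: nar ozp fif udpza oqekf vtwfa egw cymps ldng exid xyj oyt tfotc yrwyd
Hunk 5: at line 4 remove [vtwfa,egw,cymps] add [xzul,mrn,lly] -> 14 lines: nar ozp fif udpza oqekf xzul mrn lly ldng exid xyj oyt tfotc yrwyd
Hunk 6: at line 8 remove [exid,xyj,oyt] add [dva,jhn] -> 13 lines: nar ozp fif udpza oqekf xzul mrn lly ldng dva jhn tfotc yrwyd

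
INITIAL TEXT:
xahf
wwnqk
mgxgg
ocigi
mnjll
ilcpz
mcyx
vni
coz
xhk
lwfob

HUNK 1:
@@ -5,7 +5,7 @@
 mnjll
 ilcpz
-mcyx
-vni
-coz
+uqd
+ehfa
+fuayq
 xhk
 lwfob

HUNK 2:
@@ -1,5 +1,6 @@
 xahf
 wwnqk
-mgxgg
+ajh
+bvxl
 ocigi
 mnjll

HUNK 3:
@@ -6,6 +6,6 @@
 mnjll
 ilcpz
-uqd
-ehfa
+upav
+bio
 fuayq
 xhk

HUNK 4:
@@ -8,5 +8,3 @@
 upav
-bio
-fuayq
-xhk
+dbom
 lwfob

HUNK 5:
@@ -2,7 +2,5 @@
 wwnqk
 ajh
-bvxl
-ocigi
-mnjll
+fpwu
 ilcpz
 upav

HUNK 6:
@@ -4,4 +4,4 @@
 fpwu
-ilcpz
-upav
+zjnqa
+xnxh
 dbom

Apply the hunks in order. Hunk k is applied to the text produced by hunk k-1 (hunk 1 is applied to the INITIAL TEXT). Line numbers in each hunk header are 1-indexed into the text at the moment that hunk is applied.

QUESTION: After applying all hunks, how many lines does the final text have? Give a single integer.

Hunk 1: at line 5 remove [mcyx,vni,coz] add [uqd,ehfa,fuayq] -> 11 lines: xahf wwnqk mgxgg ocigi mnjll ilcpz uqd ehfa fuayq xhk lwfob
Hunk 2: at line 1 remove [mgxgg] add [ajh,bvxl] -> 12 lines: xahf wwnqk ajh bvxl ocigi mnjll ilcpz uqd ehfa fuayq xhk lwfob
Hunk 3: at line 6 remove [uqd,ehfa] add [upav,bio] -> 12 lines: xahf wwnqk ajh bvxl ocigi mnjll ilcpz upav bio fuayq xhk lwfob
Hunk 4: at line 8 remove [bio,fuayq,xhk] add [dbom] -> 10 lines: xahf wwnqk ajh bvxl ocigi mnjll ilcpz upav dbom lwfob
Hunk 5: at line 2 remove [bvxl,ocigi,mnjll] add [fpwu] -> 8 lines: xahf wwnqk ajh fpwu ilcpz upav dbom lwfob
Hunk 6: at line 4 remove [ilcpz,upav] add [zjnqa,xnxh] -> 8 lines: xahf wwnqk ajh fpwu zjnqa xnxh dbom lwfob
Final line count: 8

Answer: 8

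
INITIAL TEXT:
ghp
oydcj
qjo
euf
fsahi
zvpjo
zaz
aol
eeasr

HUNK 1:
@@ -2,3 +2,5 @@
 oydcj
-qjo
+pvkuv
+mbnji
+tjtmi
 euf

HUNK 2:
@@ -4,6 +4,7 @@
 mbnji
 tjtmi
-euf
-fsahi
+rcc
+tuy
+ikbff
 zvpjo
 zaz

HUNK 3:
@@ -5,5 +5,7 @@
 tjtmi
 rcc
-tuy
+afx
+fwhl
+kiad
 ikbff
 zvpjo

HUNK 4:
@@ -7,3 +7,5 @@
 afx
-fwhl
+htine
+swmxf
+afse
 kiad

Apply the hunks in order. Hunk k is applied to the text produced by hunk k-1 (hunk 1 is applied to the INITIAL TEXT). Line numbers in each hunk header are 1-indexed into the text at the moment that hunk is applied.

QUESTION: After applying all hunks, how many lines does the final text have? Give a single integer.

Answer: 16

Derivation:
Hunk 1: at line 2 remove [qjo] add [pvkuv,mbnji,tjtmi] -> 11 lines: ghp oydcj pvkuv mbnji tjtmi euf fsahi zvpjo zaz aol eeasr
Hunk 2: at line 4 remove [euf,fsahi] add [rcc,tuy,ikbff] -> 12 lines: ghp oydcj pvkuv mbnji tjtmi rcc tuy ikbff zvpjo zaz aol eeasr
Hunk 3: at line 5 remove [tuy] add [afx,fwhl,kiad] -> 14 lines: ghp oydcj pvkuv mbnji tjtmi rcc afx fwhl kiad ikbff zvpjo zaz aol eeasr
Hunk 4: at line 7 remove [fwhl] add [htine,swmxf,afse] -> 16 lines: ghp oydcj pvkuv mbnji tjtmi rcc afx htine swmxf afse kiad ikbff zvpjo zaz aol eeasr
Final line count: 16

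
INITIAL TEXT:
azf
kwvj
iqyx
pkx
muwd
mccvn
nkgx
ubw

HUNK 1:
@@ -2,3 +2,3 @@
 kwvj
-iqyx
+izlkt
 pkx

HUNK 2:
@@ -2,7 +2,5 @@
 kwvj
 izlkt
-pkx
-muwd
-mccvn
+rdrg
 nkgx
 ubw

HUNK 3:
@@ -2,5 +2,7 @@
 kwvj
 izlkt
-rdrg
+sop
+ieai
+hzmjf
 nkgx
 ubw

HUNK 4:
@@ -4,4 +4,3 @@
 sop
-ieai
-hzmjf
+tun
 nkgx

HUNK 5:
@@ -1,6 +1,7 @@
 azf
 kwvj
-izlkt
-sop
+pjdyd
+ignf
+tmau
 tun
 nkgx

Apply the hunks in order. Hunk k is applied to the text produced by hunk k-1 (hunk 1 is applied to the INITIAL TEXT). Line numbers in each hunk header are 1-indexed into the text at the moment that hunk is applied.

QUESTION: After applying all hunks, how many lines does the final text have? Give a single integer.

Answer: 8

Derivation:
Hunk 1: at line 2 remove [iqyx] add [izlkt] -> 8 lines: azf kwvj izlkt pkx muwd mccvn nkgx ubw
Hunk 2: at line 2 remove [pkx,muwd,mccvn] add [rdrg] -> 6 lines: azf kwvj izlkt rdrg nkgx ubw
Hunk 3: at line 2 remove [rdrg] add [sop,ieai,hzmjf] -> 8 lines: azf kwvj izlkt sop ieai hzmjf nkgx ubw
Hunk 4: at line 4 remove [ieai,hzmjf] add [tun] -> 7 lines: azf kwvj izlkt sop tun nkgx ubw
Hunk 5: at line 1 remove [izlkt,sop] add [pjdyd,ignf,tmau] -> 8 lines: azf kwvj pjdyd ignf tmau tun nkgx ubw
Final line count: 8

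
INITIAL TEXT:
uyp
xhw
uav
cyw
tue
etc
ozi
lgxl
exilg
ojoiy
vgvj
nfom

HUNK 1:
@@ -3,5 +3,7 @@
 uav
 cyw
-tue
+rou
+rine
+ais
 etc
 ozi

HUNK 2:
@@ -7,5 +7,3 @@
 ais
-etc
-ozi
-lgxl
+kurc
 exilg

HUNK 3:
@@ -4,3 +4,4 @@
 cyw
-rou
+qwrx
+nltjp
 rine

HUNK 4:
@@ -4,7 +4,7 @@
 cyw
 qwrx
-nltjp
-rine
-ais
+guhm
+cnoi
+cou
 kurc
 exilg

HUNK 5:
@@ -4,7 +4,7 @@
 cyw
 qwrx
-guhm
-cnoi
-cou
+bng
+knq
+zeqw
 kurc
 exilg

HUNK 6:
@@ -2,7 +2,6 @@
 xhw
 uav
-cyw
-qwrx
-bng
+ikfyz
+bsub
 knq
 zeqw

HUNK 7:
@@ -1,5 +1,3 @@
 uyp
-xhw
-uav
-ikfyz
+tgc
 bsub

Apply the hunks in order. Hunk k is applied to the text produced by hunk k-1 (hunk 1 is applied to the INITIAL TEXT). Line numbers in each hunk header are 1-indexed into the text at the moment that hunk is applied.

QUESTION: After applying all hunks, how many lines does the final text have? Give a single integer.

Answer: 10

Derivation:
Hunk 1: at line 3 remove [tue] add [rou,rine,ais] -> 14 lines: uyp xhw uav cyw rou rine ais etc ozi lgxl exilg ojoiy vgvj nfom
Hunk 2: at line 7 remove [etc,ozi,lgxl] add [kurc] -> 12 lines: uyp xhw uav cyw rou rine ais kurc exilg ojoiy vgvj nfom
Hunk 3: at line 4 remove [rou] add [qwrx,nltjp] -> 13 lines: uyp xhw uav cyw qwrx nltjp rine ais kurc exilg ojoiy vgvj nfom
Hunk 4: at line 4 remove [nltjp,rine,ais] add [guhm,cnoi,cou] -> 13 lines: uyp xhw uav cyw qwrx guhm cnoi cou kurc exilg ojoiy vgvj nfom
Hunk 5: at line 4 remove [guhm,cnoi,cou] add [bng,knq,zeqw] -> 13 lines: uyp xhw uav cyw qwrx bng knq zeqw kurc exilg ojoiy vgvj nfom
Hunk 6: at line 2 remove [cyw,qwrx,bng] add [ikfyz,bsub] -> 12 lines: uyp xhw uav ikfyz bsub knq zeqw kurc exilg ojoiy vgvj nfom
Hunk 7: at line 1 remove [xhw,uav,ikfyz] add [tgc] -> 10 lines: uyp tgc bsub knq zeqw kurc exilg ojoiy vgvj nfom
Final line count: 10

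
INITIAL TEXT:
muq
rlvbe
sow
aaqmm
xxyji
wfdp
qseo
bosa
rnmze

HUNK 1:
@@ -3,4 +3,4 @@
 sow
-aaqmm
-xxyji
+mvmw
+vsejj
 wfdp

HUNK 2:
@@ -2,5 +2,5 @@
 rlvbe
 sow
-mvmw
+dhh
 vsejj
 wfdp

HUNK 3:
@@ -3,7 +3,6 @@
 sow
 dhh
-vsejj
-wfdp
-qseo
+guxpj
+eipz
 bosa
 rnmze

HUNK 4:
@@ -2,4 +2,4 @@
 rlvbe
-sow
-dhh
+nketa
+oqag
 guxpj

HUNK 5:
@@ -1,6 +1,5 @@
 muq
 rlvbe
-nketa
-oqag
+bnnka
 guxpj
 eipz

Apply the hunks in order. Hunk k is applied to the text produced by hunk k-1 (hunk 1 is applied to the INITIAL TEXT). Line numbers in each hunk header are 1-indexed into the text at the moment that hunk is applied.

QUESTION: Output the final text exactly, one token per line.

Answer: muq
rlvbe
bnnka
guxpj
eipz
bosa
rnmze

Derivation:
Hunk 1: at line 3 remove [aaqmm,xxyji] add [mvmw,vsejj] -> 9 lines: muq rlvbe sow mvmw vsejj wfdp qseo bosa rnmze
Hunk 2: at line 2 remove [mvmw] add [dhh] -> 9 lines: muq rlvbe sow dhh vsejj wfdp qseo bosa rnmze
Hunk 3: at line 3 remove [vsejj,wfdp,qseo] add [guxpj,eipz] -> 8 lines: muq rlvbe sow dhh guxpj eipz bosa rnmze
Hunk 4: at line 2 remove [sow,dhh] add [nketa,oqag] -> 8 lines: muq rlvbe nketa oqag guxpj eipz bosa rnmze
Hunk 5: at line 1 remove [nketa,oqag] add [bnnka] -> 7 lines: muq rlvbe bnnka guxpj eipz bosa rnmze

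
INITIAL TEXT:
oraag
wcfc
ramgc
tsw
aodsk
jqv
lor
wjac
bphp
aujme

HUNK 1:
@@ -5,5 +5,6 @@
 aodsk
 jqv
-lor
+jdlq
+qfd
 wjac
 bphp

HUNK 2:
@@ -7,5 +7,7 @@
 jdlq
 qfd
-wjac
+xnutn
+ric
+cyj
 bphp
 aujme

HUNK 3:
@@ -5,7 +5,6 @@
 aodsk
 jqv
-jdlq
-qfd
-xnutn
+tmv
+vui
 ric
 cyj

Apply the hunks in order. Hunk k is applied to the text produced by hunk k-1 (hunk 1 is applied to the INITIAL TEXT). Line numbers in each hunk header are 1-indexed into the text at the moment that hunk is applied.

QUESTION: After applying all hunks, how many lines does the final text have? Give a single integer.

Answer: 12

Derivation:
Hunk 1: at line 5 remove [lor] add [jdlq,qfd] -> 11 lines: oraag wcfc ramgc tsw aodsk jqv jdlq qfd wjac bphp aujme
Hunk 2: at line 7 remove [wjac] add [xnutn,ric,cyj] -> 13 lines: oraag wcfc ramgc tsw aodsk jqv jdlq qfd xnutn ric cyj bphp aujme
Hunk 3: at line 5 remove [jdlq,qfd,xnutn] add [tmv,vui] -> 12 lines: oraag wcfc ramgc tsw aodsk jqv tmv vui ric cyj bphp aujme
Final line count: 12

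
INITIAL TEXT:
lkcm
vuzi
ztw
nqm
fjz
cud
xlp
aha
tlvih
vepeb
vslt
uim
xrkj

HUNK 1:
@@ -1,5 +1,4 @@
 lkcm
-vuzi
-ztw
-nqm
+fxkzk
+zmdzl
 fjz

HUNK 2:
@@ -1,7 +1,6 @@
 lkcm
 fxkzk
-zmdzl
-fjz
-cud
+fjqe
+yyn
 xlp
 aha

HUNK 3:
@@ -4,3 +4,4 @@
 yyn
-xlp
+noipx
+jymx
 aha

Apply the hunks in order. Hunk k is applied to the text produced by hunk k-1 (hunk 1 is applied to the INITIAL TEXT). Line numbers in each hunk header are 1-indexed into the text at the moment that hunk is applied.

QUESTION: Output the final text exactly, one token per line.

Answer: lkcm
fxkzk
fjqe
yyn
noipx
jymx
aha
tlvih
vepeb
vslt
uim
xrkj

Derivation:
Hunk 1: at line 1 remove [vuzi,ztw,nqm] add [fxkzk,zmdzl] -> 12 lines: lkcm fxkzk zmdzl fjz cud xlp aha tlvih vepeb vslt uim xrkj
Hunk 2: at line 1 remove [zmdzl,fjz,cud] add [fjqe,yyn] -> 11 lines: lkcm fxkzk fjqe yyn xlp aha tlvih vepeb vslt uim xrkj
Hunk 3: at line 4 remove [xlp] add [noipx,jymx] -> 12 lines: lkcm fxkzk fjqe yyn noipx jymx aha tlvih vepeb vslt uim xrkj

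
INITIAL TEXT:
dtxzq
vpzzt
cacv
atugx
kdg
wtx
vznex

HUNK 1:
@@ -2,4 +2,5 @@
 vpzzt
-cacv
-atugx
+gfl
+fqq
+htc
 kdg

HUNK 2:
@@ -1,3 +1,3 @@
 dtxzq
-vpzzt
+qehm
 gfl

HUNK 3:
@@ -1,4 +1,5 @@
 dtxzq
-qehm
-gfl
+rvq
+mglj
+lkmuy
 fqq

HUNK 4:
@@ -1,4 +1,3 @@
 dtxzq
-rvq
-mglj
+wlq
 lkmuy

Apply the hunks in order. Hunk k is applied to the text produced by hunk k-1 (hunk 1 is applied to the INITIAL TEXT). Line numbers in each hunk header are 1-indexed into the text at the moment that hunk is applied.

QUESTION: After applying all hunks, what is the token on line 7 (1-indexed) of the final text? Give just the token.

Hunk 1: at line 2 remove [cacv,atugx] add [gfl,fqq,htc] -> 8 lines: dtxzq vpzzt gfl fqq htc kdg wtx vznex
Hunk 2: at line 1 remove [vpzzt] add [qehm] -> 8 lines: dtxzq qehm gfl fqq htc kdg wtx vznex
Hunk 3: at line 1 remove [qehm,gfl] add [rvq,mglj,lkmuy] -> 9 lines: dtxzq rvq mglj lkmuy fqq htc kdg wtx vznex
Hunk 4: at line 1 remove [rvq,mglj] add [wlq] -> 8 lines: dtxzq wlq lkmuy fqq htc kdg wtx vznex
Final line 7: wtx

Answer: wtx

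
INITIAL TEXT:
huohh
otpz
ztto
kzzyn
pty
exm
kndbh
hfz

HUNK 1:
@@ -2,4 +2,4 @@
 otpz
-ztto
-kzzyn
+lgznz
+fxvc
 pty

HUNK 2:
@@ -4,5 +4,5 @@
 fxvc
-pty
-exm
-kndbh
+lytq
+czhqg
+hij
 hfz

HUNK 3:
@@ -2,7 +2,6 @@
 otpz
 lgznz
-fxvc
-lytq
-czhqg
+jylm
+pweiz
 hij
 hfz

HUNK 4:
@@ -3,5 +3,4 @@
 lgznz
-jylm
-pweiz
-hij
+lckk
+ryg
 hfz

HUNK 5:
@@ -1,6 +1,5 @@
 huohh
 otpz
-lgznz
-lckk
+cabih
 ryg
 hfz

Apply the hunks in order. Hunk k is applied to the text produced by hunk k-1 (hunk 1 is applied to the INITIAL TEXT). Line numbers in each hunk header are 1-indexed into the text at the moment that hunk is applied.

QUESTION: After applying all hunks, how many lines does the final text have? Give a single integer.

Hunk 1: at line 2 remove [ztto,kzzyn] add [lgznz,fxvc] -> 8 lines: huohh otpz lgznz fxvc pty exm kndbh hfz
Hunk 2: at line 4 remove [pty,exm,kndbh] add [lytq,czhqg,hij] -> 8 lines: huohh otpz lgznz fxvc lytq czhqg hij hfz
Hunk 3: at line 2 remove [fxvc,lytq,czhqg] add [jylm,pweiz] -> 7 lines: huohh otpz lgznz jylm pweiz hij hfz
Hunk 4: at line 3 remove [jylm,pweiz,hij] add [lckk,ryg] -> 6 lines: huohh otpz lgznz lckk ryg hfz
Hunk 5: at line 1 remove [lgznz,lckk] add [cabih] -> 5 lines: huohh otpz cabih ryg hfz
Final line count: 5

Answer: 5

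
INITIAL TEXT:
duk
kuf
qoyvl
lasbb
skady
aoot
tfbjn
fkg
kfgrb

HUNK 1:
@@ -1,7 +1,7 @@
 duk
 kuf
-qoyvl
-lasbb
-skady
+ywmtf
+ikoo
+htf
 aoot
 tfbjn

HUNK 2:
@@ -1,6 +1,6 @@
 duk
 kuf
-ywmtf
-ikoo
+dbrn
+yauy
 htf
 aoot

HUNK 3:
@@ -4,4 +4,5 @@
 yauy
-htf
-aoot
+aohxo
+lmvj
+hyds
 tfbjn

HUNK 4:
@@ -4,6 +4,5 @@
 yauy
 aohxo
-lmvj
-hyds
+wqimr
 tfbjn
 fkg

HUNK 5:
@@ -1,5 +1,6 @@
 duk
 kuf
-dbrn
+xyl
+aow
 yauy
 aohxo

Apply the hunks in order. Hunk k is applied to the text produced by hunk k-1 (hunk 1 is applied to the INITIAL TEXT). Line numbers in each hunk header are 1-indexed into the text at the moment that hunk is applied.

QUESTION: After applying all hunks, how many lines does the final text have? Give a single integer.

Hunk 1: at line 1 remove [qoyvl,lasbb,skady] add [ywmtf,ikoo,htf] -> 9 lines: duk kuf ywmtf ikoo htf aoot tfbjn fkg kfgrb
Hunk 2: at line 1 remove [ywmtf,ikoo] add [dbrn,yauy] -> 9 lines: duk kuf dbrn yauy htf aoot tfbjn fkg kfgrb
Hunk 3: at line 4 remove [htf,aoot] add [aohxo,lmvj,hyds] -> 10 lines: duk kuf dbrn yauy aohxo lmvj hyds tfbjn fkg kfgrb
Hunk 4: at line 4 remove [lmvj,hyds] add [wqimr] -> 9 lines: duk kuf dbrn yauy aohxo wqimr tfbjn fkg kfgrb
Hunk 5: at line 1 remove [dbrn] add [xyl,aow] -> 10 lines: duk kuf xyl aow yauy aohxo wqimr tfbjn fkg kfgrb
Final line count: 10

Answer: 10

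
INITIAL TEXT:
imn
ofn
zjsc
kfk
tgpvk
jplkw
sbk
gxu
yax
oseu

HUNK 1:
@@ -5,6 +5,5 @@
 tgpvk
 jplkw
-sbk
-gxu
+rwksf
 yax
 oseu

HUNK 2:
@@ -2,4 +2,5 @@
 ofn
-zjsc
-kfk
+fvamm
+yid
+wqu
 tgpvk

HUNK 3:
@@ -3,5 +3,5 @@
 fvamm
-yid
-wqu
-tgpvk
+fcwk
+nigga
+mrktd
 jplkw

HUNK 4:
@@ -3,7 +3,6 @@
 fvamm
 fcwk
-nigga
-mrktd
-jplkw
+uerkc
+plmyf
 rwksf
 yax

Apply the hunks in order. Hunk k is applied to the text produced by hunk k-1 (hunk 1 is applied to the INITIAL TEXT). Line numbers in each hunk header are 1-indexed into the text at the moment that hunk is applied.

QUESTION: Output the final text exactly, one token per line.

Answer: imn
ofn
fvamm
fcwk
uerkc
plmyf
rwksf
yax
oseu

Derivation:
Hunk 1: at line 5 remove [sbk,gxu] add [rwksf] -> 9 lines: imn ofn zjsc kfk tgpvk jplkw rwksf yax oseu
Hunk 2: at line 2 remove [zjsc,kfk] add [fvamm,yid,wqu] -> 10 lines: imn ofn fvamm yid wqu tgpvk jplkw rwksf yax oseu
Hunk 3: at line 3 remove [yid,wqu,tgpvk] add [fcwk,nigga,mrktd] -> 10 lines: imn ofn fvamm fcwk nigga mrktd jplkw rwksf yax oseu
Hunk 4: at line 3 remove [nigga,mrktd,jplkw] add [uerkc,plmyf] -> 9 lines: imn ofn fvamm fcwk uerkc plmyf rwksf yax oseu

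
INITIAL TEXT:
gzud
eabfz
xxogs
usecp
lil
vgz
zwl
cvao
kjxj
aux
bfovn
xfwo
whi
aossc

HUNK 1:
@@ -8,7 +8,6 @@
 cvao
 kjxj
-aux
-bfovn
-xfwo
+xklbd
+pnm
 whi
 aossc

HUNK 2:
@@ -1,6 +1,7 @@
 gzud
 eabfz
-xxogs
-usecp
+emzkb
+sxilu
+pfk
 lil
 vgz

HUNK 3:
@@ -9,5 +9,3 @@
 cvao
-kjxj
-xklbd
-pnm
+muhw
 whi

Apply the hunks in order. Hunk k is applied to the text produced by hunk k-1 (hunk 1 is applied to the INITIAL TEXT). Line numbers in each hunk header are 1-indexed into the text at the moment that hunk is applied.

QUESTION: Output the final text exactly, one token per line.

Hunk 1: at line 8 remove [aux,bfovn,xfwo] add [xklbd,pnm] -> 13 lines: gzud eabfz xxogs usecp lil vgz zwl cvao kjxj xklbd pnm whi aossc
Hunk 2: at line 1 remove [xxogs,usecp] add [emzkb,sxilu,pfk] -> 14 lines: gzud eabfz emzkb sxilu pfk lil vgz zwl cvao kjxj xklbd pnm whi aossc
Hunk 3: at line 9 remove [kjxj,xklbd,pnm] add [muhw] -> 12 lines: gzud eabfz emzkb sxilu pfk lil vgz zwl cvao muhw whi aossc

Answer: gzud
eabfz
emzkb
sxilu
pfk
lil
vgz
zwl
cvao
muhw
whi
aossc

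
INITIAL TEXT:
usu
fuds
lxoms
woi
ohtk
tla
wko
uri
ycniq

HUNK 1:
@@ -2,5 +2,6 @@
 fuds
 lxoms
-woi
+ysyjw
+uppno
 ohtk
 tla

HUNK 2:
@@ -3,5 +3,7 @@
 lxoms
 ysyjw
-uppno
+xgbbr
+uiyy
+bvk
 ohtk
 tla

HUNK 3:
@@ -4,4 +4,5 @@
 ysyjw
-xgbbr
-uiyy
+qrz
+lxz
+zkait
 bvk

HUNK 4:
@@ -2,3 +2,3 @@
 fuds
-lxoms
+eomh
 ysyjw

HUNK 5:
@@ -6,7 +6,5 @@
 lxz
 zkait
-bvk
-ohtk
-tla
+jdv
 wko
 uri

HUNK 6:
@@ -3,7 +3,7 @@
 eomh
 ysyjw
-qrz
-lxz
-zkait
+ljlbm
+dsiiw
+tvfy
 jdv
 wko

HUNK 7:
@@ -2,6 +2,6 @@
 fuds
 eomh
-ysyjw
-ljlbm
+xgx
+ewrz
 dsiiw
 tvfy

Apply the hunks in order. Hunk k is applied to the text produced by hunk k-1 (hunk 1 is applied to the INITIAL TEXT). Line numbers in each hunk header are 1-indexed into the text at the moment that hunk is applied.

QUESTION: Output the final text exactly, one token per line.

Answer: usu
fuds
eomh
xgx
ewrz
dsiiw
tvfy
jdv
wko
uri
ycniq

Derivation:
Hunk 1: at line 2 remove [woi] add [ysyjw,uppno] -> 10 lines: usu fuds lxoms ysyjw uppno ohtk tla wko uri ycniq
Hunk 2: at line 3 remove [uppno] add [xgbbr,uiyy,bvk] -> 12 lines: usu fuds lxoms ysyjw xgbbr uiyy bvk ohtk tla wko uri ycniq
Hunk 3: at line 4 remove [xgbbr,uiyy] add [qrz,lxz,zkait] -> 13 lines: usu fuds lxoms ysyjw qrz lxz zkait bvk ohtk tla wko uri ycniq
Hunk 4: at line 2 remove [lxoms] add [eomh] -> 13 lines: usu fuds eomh ysyjw qrz lxz zkait bvk ohtk tla wko uri ycniq
Hunk 5: at line 6 remove [bvk,ohtk,tla] add [jdv] -> 11 lines: usu fuds eomh ysyjw qrz lxz zkait jdv wko uri ycniq
Hunk 6: at line 3 remove [qrz,lxz,zkait] add [ljlbm,dsiiw,tvfy] -> 11 lines: usu fuds eomh ysyjw ljlbm dsiiw tvfy jdv wko uri ycniq
Hunk 7: at line 2 remove [ysyjw,ljlbm] add [xgx,ewrz] -> 11 lines: usu fuds eomh xgx ewrz dsiiw tvfy jdv wko uri ycniq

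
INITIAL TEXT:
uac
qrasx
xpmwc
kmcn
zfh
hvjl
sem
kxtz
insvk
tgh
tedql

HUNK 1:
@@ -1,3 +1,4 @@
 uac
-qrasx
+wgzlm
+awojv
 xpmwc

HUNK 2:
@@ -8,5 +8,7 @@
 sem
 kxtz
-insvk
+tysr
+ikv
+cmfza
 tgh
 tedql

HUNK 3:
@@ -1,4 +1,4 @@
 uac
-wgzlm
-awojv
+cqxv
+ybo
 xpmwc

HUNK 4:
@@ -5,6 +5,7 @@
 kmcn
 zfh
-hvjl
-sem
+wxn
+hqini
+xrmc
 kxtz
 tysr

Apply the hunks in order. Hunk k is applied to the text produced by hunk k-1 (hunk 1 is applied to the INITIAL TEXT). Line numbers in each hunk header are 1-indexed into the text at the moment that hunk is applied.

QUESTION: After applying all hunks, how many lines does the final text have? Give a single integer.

Answer: 15

Derivation:
Hunk 1: at line 1 remove [qrasx] add [wgzlm,awojv] -> 12 lines: uac wgzlm awojv xpmwc kmcn zfh hvjl sem kxtz insvk tgh tedql
Hunk 2: at line 8 remove [insvk] add [tysr,ikv,cmfza] -> 14 lines: uac wgzlm awojv xpmwc kmcn zfh hvjl sem kxtz tysr ikv cmfza tgh tedql
Hunk 3: at line 1 remove [wgzlm,awojv] add [cqxv,ybo] -> 14 lines: uac cqxv ybo xpmwc kmcn zfh hvjl sem kxtz tysr ikv cmfza tgh tedql
Hunk 4: at line 5 remove [hvjl,sem] add [wxn,hqini,xrmc] -> 15 lines: uac cqxv ybo xpmwc kmcn zfh wxn hqini xrmc kxtz tysr ikv cmfza tgh tedql
Final line count: 15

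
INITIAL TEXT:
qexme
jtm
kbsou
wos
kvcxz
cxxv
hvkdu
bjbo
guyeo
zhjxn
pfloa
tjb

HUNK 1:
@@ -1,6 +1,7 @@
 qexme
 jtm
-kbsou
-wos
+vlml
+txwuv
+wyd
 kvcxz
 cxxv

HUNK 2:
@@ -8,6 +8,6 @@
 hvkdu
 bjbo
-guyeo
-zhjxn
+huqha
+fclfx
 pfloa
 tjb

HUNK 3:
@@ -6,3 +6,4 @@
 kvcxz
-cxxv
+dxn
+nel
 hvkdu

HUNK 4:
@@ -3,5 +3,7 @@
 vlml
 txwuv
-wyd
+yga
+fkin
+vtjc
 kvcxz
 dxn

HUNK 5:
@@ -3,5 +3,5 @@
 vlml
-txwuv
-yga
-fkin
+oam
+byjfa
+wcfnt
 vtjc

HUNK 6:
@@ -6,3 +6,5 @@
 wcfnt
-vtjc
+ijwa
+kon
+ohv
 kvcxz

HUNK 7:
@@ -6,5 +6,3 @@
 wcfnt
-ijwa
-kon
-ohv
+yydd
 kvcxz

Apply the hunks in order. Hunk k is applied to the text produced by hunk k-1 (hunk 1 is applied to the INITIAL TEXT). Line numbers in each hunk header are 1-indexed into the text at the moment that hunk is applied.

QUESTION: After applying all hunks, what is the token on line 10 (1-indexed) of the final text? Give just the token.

Hunk 1: at line 1 remove [kbsou,wos] add [vlml,txwuv,wyd] -> 13 lines: qexme jtm vlml txwuv wyd kvcxz cxxv hvkdu bjbo guyeo zhjxn pfloa tjb
Hunk 2: at line 8 remove [guyeo,zhjxn] add [huqha,fclfx] -> 13 lines: qexme jtm vlml txwuv wyd kvcxz cxxv hvkdu bjbo huqha fclfx pfloa tjb
Hunk 3: at line 6 remove [cxxv] add [dxn,nel] -> 14 lines: qexme jtm vlml txwuv wyd kvcxz dxn nel hvkdu bjbo huqha fclfx pfloa tjb
Hunk 4: at line 3 remove [wyd] add [yga,fkin,vtjc] -> 16 lines: qexme jtm vlml txwuv yga fkin vtjc kvcxz dxn nel hvkdu bjbo huqha fclfx pfloa tjb
Hunk 5: at line 3 remove [txwuv,yga,fkin] add [oam,byjfa,wcfnt] -> 16 lines: qexme jtm vlml oam byjfa wcfnt vtjc kvcxz dxn nel hvkdu bjbo huqha fclfx pfloa tjb
Hunk 6: at line 6 remove [vtjc] add [ijwa,kon,ohv] -> 18 lines: qexme jtm vlml oam byjfa wcfnt ijwa kon ohv kvcxz dxn nel hvkdu bjbo huqha fclfx pfloa tjb
Hunk 7: at line 6 remove [ijwa,kon,ohv] add [yydd] -> 16 lines: qexme jtm vlml oam byjfa wcfnt yydd kvcxz dxn nel hvkdu bjbo huqha fclfx pfloa tjb
Final line 10: nel

Answer: nel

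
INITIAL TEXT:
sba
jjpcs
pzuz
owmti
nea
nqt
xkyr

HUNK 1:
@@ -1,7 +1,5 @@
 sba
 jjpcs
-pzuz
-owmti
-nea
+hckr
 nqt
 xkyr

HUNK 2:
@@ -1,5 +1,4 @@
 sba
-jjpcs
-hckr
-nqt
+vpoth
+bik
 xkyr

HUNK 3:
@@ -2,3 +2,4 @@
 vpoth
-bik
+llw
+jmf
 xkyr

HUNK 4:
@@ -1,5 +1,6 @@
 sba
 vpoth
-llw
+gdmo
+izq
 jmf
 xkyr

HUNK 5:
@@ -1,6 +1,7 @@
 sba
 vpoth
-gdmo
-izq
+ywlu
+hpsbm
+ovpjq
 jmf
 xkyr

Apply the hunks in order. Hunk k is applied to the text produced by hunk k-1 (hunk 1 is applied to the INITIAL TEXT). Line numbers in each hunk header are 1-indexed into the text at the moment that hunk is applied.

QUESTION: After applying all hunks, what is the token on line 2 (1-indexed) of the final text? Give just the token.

Hunk 1: at line 1 remove [pzuz,owmti,nea] add [hckr] -> 5 lines: sba jjpcs hckr nqt xkyr
Hunk 2: at line 1 remove [jjpcs,hckr,nqt] add [vpoth,bik] -> 4 lines: sba vpoth bik xkyr
Hunk 3: at line 2 remove [bik] add [llw,jmf] -> 5 lines: sba vpoth llw jmf xkyr
Hunk 4: at line 1 remove [llw] add [gdmo,izq] -> 6 lines: sba vpoth gdmo izq jmf xkyr
Hunk 5: at line 1 remove [gdmo,izq] add [ywlu,hpsbm,ovpjq] -> 7 lines: sba vpoth ywlu hpsbm ovpjq jmf xkyr
Final line 2: vpoth

Answer: vpoth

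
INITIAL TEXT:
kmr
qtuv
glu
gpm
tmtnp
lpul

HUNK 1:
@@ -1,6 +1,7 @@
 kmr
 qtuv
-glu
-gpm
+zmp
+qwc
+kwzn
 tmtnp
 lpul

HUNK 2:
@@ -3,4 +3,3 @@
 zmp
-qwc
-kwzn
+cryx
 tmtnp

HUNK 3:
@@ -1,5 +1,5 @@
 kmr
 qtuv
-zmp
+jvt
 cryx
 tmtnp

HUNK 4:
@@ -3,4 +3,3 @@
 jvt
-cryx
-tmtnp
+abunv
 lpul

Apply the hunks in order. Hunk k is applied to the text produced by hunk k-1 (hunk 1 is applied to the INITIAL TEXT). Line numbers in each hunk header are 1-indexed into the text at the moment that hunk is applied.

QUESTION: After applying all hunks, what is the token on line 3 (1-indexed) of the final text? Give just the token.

Answer: jvt

Derivation:
Hunk 1: at line 1 remove [glu,gpm] add [zmp,qwc,kwzn] -> 7 lines: kmr qtuv zmp qwc kwzn tmtnp lpul
Hunk 2: at line 3 remove [qwc,kwzn] add [cryx] -> 6 lines: kmr qtuv zmp cryx tmtnp lpul
Hunk 3: at line 1 remove [zmp] add [jvt] -> 6 lines: kmr qtuv jvt cryx tmtnp lpul
Hunk 4: at line 3 remove [cryx,tmtnp] add [abunv] -> 5 lines: kmr qtuv jvt abunv lpul
Final line 3: jvt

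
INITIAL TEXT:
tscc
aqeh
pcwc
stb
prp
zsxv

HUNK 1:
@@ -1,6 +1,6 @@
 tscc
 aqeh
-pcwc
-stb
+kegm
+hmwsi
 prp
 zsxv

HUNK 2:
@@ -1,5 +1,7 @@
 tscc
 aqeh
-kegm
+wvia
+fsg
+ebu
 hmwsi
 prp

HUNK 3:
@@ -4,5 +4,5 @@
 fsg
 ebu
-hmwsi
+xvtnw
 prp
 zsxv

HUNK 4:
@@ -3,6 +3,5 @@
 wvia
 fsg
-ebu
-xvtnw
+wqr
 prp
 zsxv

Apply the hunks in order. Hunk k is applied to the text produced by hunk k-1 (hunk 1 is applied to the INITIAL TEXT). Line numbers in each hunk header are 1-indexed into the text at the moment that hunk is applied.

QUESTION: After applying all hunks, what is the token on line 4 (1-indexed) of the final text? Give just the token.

Answer: fsg

Derivation:
Hunk 1: at line 1 remove [pcwc,stb] add [kegm,hmwsi] -> 6 lines: tscc aqeh kegm hmwsi prp zsxv
Hunk 2: at line 1 remove [kegm] add [wvia,fsg,ebu] -> 8 lines: tscc aqeh wvia fsg ebu hmwsi prp zsxv
Hunk 3: at line 4 remove [hmwsi] add [xvtnw] -> 8 lines: tscc aqeh wvia fsg ebu xvtnw prp zsxv
Hunk 4: at line 3 remove [ebu,xvtnw] add [wqr] -> 7 lines: tscc aqeh wvia fsg wqr prp zsxv
Final line 4: fsg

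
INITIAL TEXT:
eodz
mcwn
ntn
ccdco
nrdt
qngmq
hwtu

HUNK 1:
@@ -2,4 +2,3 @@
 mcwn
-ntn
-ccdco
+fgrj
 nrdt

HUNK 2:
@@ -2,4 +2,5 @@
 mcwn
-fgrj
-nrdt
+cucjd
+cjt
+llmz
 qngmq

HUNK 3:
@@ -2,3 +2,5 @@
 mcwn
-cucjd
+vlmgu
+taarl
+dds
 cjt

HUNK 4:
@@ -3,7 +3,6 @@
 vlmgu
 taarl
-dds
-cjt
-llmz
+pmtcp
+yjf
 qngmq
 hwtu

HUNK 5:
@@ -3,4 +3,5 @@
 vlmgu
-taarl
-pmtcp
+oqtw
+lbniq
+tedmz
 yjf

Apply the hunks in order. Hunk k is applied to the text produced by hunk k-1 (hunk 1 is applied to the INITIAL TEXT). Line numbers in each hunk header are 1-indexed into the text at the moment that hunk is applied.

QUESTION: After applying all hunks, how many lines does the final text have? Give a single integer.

Answer: 9

Derivation:
Hunk 1: at line 2 remove [ntn,ccdco] add [fgrj] -> 6 lines: eodz mcwn fgrj nrdt qngmq hwtu
Hunk 2: at line 2 remove [fgrj,nrdt] add [cucjd,cjt,llmz] -> 7 lines: eodz mcwn cucjd cjt llmz qngmq hwtu
Hunk 3: at line 2 remove [cucjd] add [vlmgu,taarl,dds] -> 9 lines: eodz mcwn vlmgu taarl dds cjt llmz qngmq hwtu
Hunk 4: at line 3 remove [dds,cjt,llmz] add [pmtcp,yjf] -> 8 lines: eodz mcwn vlmgu taarl pmtcp yjf qngmq hwtu
Hunk 5: at line 3 remove [taarl,pmtcp] add [oqtw,lbniq,tedmz] -> 9 lines: eodz mcwn vlmgu oqtw lbniq tedmz yjf qngmq hwtu
Final line count: 9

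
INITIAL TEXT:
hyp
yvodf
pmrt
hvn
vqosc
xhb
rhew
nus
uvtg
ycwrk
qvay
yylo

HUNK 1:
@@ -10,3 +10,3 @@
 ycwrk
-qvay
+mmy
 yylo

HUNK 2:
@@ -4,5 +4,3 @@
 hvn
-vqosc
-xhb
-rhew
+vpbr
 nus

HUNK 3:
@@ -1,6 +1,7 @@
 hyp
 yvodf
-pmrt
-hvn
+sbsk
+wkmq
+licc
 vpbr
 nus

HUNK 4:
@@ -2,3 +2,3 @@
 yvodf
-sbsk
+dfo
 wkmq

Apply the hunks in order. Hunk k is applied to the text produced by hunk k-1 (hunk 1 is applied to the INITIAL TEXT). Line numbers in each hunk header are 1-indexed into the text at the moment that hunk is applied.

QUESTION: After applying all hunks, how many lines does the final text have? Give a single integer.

Hunk 1: at line 10 remove [qvay] add [mmy] -> 12 lines: hyp yvodf pmrt hvn vqosc xhb rhew nus uvtg ycwrk mmy yylo
Hunk 2: at line 4 remove [vqosc,xhb,rhew] add [vpbr] -> 10 lines: hyp yvodf pmrt hvn vpbr nus uvtg ycwrk mmy yylo
Hunk 3: at line 1 remove [pmrt,hvn] add [sbsk,wkmq,licc] -> 11 lines: hyp yvodf sbsk wkmq licc vpbr nus uvtg ycwrk mmy yylo
Hunk 4: at line 2 remove [sbsk] add [dfo] -> 11 lines: hyp yvodf dfo wkmq licc vpbr nus uvtg ycwrk mmy yylo
Final line count: 11

Answer: 11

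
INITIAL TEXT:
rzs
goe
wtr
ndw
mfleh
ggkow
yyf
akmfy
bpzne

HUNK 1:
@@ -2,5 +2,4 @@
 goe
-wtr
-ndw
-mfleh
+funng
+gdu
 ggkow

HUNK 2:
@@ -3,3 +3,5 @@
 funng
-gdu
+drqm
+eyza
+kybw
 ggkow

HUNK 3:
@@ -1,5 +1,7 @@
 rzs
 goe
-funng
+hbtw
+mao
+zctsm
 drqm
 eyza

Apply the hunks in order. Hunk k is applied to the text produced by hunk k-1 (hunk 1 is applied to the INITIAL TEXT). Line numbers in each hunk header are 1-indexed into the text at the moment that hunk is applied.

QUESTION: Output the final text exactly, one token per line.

Hunk 1: at line 2 remove [wtr,ndw,mfleh] add [funng,gdu] -> 8 lines: rzs goe funng gdu ggkow yyf akmfy bpzne
Hunk 2: at line 3 remove [gdu] add [drqm,eyza,kybw] -> 10 lines: rzs goe funng drqm eyza kybw ggkow yyf akmfy bpzne
Hunk 3: at line 1 remove [funng] add [hbtw,mao,zctsm] -> 12 lines: rzs goe hbtw mao zctsm drqm eyza kybw ggkow yyf akmfy bpzne

Answer: rzs
goe
hbtw
mao
zctsm
drqm
eyza
kybw
ggkow
yyf
akmfy
bpzne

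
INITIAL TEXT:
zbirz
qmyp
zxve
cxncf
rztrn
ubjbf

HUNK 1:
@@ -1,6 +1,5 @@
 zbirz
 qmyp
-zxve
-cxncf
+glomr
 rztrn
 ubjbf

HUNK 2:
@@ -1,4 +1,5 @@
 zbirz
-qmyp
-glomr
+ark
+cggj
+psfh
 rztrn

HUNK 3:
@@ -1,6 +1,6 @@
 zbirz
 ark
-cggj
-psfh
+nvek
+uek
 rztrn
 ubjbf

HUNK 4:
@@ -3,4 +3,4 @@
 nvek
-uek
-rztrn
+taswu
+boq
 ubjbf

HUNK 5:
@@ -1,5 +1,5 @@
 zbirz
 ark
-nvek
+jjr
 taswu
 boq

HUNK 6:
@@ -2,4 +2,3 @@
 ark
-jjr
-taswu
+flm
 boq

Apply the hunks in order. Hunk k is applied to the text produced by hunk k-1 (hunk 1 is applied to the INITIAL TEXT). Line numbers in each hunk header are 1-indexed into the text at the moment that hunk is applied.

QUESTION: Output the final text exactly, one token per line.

Hunk 1: at line 1 remove [zxve,cxncf] add [glomr] -> 5 lines: zbirz qmyp glomr rztrn ubjbf
Hunk 2: at line 1 remove [qmyp,glomr] add [ark,cggj,psfh] -> 6 lines: zbirz ark cggj psfh rztrn ubjbf
Hunk 3: at line 1 remove [cggj,psfh] add [nvek,uek] -> 6 lines: zbirz ark nvek uek rztrn ubjbf
Hunk 4: at line 3 remove [uek,rztrn] add [taswu,boq] -> 6 lines: zbirz ark nvek taswu boq ubjbf
Hunk 5: at line 1 remove [nvek] add [jjr] -> 6 lines: zbirz ark jjr taswu boq ubjbf
Hunk 6: at line 2 remove [jjr,taswu] add [flm] -> 5 lines: zbirz ark flm boq ubjbf

Answer: zbirz
ark
flm
boq
ubjbf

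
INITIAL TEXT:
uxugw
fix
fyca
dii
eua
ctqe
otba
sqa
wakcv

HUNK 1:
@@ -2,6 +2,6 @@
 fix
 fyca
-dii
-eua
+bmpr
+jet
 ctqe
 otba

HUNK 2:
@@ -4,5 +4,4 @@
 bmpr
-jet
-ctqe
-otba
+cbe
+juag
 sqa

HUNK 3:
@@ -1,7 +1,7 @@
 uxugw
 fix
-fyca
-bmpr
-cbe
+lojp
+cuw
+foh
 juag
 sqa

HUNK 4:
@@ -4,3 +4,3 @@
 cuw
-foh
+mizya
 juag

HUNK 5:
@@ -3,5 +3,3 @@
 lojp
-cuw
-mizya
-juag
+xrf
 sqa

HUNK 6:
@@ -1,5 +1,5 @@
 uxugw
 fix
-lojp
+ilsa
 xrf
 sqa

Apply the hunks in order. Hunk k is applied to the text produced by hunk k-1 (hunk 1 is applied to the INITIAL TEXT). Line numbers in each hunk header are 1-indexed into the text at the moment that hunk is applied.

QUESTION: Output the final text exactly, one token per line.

Hunk 1: at line 2 remove [dii,eua] add [bmpr,jet] -> 9 lines: uxugw fix fyca bmpr jet ctqe otba sqa wakcv
Hunk 2: at line 4 remove [jet,ctqe,otba] add [cbe,juag] -> 8 lines: uxugw fix fyca bmpr cbe juag sqa wakcv
Hunk 3: at line 1 remove [fyca,bmpr,cbe] add [lojp,cuw,foh] -> 8 lines: uxugw fix lojp cuw foh juag sqa wakcv
Hunk 4: at line 4 remove [foh] add [mizya] -> 8 lines: uxugw fix lojp cuw mizya juag sqa wakcv
Hunk 5: at line 3 remove [cuw,mizya,juag] add [xrf] -> 6 lines: uxugw fix lojp xrf sqa wakcv
Hunk 6: at line 1 remove [lojp] add [ilsa] -> 6 lines: uxugw fix ilsa xrf sqa wakcv

Answer: uxugw
fix
ilsa
xrf
sqa
wakcv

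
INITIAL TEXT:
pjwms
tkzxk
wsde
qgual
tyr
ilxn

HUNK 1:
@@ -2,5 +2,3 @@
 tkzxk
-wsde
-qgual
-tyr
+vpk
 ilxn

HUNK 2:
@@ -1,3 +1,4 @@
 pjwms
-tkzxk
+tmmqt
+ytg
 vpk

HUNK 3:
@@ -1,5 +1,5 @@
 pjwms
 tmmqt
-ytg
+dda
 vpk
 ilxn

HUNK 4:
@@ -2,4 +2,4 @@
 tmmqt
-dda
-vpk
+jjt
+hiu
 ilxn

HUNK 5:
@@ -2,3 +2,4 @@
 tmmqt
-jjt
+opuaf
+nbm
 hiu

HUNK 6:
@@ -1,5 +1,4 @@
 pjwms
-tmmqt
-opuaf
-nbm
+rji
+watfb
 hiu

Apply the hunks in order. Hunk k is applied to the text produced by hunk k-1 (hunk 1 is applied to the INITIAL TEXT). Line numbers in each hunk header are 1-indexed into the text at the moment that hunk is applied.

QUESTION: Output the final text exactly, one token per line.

Hunk 1: at line 2 remove [wsde,qgual,tyr] add [vpk] -> 4 lines: pjwms tkzxk vpk ilxn
Hunk 2: at line 1 remove [tkzxk] add [tmmqt,ytg] -> 5 lines: pjwms tmmqt ytg vpk ilxn
Hunk 3: at line 1 remove [ytg] add [dda] -> 5 lines: pjwms tmmqt dda vpk ilxn
Hunk 4: at line 2 remove [dda,vpk] add [jjt,hiu] -> 5 lines: pjwms tmmqt jjt hiu ilxn
Hunk 5: at line 2 remove [jjt] add [opuaf,nbm] -> 6 lines: pjwms tmmqt opuaf nbm hiu ilxn
Hunk 6: at line 1 remove [tmmqt,opuaf,nbm] add [rji,watfb] -> 5 lines: pjwms rji watfb hiu ilxn

Answer: pjwms
rji
watfb
hiu
ilxn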